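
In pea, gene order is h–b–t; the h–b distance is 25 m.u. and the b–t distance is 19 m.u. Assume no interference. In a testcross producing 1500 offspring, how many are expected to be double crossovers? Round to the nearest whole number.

71

Map distances give recombination frequencies of 0.250 and 0.190 for the two intervals.
With no interference, expected double-crossover frequency = 0.250 × 0.190 = 0.04750.
Expected number = 0.04750 × 1500 = 71.25 ≈ 71.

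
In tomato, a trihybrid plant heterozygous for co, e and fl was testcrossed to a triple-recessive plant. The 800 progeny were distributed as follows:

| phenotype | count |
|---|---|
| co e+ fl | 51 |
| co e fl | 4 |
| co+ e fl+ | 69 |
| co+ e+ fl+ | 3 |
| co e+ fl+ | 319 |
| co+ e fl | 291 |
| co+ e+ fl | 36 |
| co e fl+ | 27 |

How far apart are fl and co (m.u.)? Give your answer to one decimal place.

The two most frequent reciprocal classes, co e+ fl+ and co+ e fl, are the parental types, so the F1 was co e+ fl+ / co+ e fl.
The two rarest classes, co+ e+ fl+ and co e fl, are the double crossovers. Comparing them with the parentals, only the co allele has switched, so co is the middle locus and the order is e – co – fl.
Crossovers in the co–fl interval produce the single-crossover classes co e+ fl and co+ e fl+ (51 + 69 = 120) plus the double crossovers (7).
RF(co–fl) = (120 + 7) / 800 = 127/800 = 0.1588 → 15.9 m.u.

15.9 m.u.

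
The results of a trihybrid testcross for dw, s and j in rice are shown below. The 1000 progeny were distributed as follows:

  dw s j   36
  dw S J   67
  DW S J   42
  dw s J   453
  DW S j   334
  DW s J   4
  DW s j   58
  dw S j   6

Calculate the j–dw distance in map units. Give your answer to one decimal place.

8.8 map units

The two most frequent reciprocal classes, dw s J and DW S j, are the parental types, so the F1 was dw s J / DW S j.
The two rarest classes, DW s J and dw S j, are the double crossovers. Comparing them with the parentals, only the dw allele has switched, so dw is the middle locus and the order is s – dw – j.
Crossovers in the dw–j interval produce the single-crossover classes dw s j and DW S J (36 + 42 = 78) plus the double crossovers (10).
RF(dw–j) = (78 + 10) / 1000 = 88/1000 = 0.0880 → 8.8 map units.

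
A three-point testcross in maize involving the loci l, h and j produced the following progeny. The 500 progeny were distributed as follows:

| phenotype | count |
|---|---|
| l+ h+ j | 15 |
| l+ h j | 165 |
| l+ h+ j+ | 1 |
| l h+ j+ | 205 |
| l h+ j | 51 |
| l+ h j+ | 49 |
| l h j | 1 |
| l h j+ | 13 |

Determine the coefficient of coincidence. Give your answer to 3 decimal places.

0.327

The two most frequent reciprocal classes, l h+ j+ and l+ h j, are the parental types, so the F1 was l h+ j+ / l+ h j.
The two rarest classes, l+ h+ j+ and l h j, are the double crossovers. Comparing them with the parentals, only the l allele has switched, so l is the middle locus and the order is j – l – h.
j–l: (100 + 2)/500 = 0.2040; l–h: (28 + 2)/500 = 0.0600.
Expected DCO frequency = 0.2040 × 0.0600 ≈ 0.01224; observed = 2/500 ≈ 0.00400.
Coefficient of coincidence = 0.00400/0.01224 ≈ 0.327.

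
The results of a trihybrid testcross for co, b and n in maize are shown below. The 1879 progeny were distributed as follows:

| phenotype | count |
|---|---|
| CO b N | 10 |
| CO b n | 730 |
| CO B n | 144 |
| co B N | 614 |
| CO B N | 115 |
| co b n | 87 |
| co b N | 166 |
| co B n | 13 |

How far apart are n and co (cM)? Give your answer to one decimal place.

12.0 cM

The two most frequent reciprocal classes, co B N and CO b n, are the parental types, so the F1 was co B N / CO b n.
The two rarest classes, co B n and CO b N, are the double crossovers. Comparing them with the parentals, only the n allele has switched, so n is the middle locus and the order is b – n – co.
Crossovers in the n–co interval produce the single-crossover classes CO B N and co b n (115 + 87 = 202) plus the double crossovers (23).
RF(n–co) = (202 + 23) / 1879 = 225/1879 = 0.1197 → 12.0 cM.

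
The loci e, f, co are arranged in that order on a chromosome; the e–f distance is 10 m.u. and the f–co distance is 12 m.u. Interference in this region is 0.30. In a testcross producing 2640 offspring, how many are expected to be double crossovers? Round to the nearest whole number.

22

Map distances give recombination frequencies of 0.100 and 0.120 for the two intervals.
With interference 0.30 (so coincidence = 0.70), expected double-crossover frequency = 0.100 × 0.120 × 0.70 = 0.00840.
Expected number = 0.00840 × 2640 = 22.18 ≈ 22.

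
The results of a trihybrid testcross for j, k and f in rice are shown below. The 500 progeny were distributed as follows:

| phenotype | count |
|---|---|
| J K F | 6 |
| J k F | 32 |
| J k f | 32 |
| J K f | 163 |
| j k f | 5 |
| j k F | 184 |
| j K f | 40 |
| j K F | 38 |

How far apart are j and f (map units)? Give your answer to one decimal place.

The two most frequent reciprocal classes, j k F and J K f, are the parental types, so the F1 was j k F / J K f.
The two rarest classes, j k f and J K F, are the double crossovers. Comparing them with the parentals, only the f allele has switched, so f is the middle locus and the order is j – f – k.
Crossovers in the j–f interval produce the single-crossover classes J k F and j K f (32 + 40 = 72) plus the double crossovers (11).
RF(j–f) = (72 + 11) / 500 = 83/500 = 0.1660 → 16.6 map units.

16.6 map units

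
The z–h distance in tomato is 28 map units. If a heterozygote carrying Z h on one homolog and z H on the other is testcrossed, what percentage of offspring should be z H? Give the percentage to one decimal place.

A map distance of 28 map units corresponds to a recombination frequency of 0.280.
The F1 is Z h / z H, so z H is a parental gamete class with expected frequency (1 − r)/2 = 0.720/2 = 0.3600.
That is 0.3600 = 36.0% of the progeny.

36.0%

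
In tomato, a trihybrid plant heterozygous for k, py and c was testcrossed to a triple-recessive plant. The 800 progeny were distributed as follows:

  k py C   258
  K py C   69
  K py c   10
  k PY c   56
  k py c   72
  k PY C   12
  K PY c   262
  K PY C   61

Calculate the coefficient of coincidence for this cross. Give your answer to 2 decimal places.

0.77

The two most frequent reciprocal classes, k py C and K PY c, are the parental types, so the F1 was k py C / K PY c.
The two rarest classes, k PY C and K py c, are the double crossovers. Comparing them with the parentals, only the py allele has switched, so py is the middle locus and the order is c – py – k.
c–py: (133 + 22)/800 = 0.1938; py–k: (125 + 22)/800 = 0.1837.
Expected DCO frequency = 0.1938 × 0.1837 ≈ 0.03560; observed = 22/800 ≈ 0.02750.
Coefficient of coincidence = 0.02750/0.03560 ≈ 0.77.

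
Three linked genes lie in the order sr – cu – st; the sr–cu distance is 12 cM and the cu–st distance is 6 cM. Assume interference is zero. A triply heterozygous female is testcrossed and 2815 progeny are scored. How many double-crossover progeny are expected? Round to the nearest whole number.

20

Map distances give recombination frequencies of 0.120 and 0.060 for the two intervals.
With no interference, expected double-crossover frequency = 0.120 × 0.060 = 0.00720.
Expected number = 0.00720 × 2815 = 20.27 ≈ 20.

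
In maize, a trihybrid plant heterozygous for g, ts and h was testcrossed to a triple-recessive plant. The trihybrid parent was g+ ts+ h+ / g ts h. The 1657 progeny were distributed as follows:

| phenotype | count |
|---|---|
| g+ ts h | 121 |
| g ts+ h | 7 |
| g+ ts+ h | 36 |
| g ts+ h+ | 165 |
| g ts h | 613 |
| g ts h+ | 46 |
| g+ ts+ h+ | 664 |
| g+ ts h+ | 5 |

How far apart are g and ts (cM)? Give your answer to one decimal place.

The two rarest classes, g+ ts h+ and g ts+ h, are the double crossovers. Comparing them with the parentals, only the ts allele has switched, so ts is the middle locus and the order is h – ts – g.
Crossovers in the ts–g interval produce the single-crossover classes g ts+ h+ and g+ ts h (165 + 121 = 286) plus the double crossovers (12).
RF(ts–g) = (286 + 12) / 1657 = 298/1657 = 0.1798 → 18.0 cM.

18.0 cM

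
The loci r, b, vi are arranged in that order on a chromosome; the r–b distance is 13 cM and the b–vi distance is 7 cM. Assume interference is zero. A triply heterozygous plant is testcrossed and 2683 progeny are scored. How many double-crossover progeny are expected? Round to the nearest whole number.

Map distances give recombination frequencies of 0.130 and 0.070 for the two intervals.
With no interference, expected double-crossover frequency = 0.130 × 0.070 = 0.00910.
Expected number = 0.00910 × 2683 = 24.42 ≈ 24.

24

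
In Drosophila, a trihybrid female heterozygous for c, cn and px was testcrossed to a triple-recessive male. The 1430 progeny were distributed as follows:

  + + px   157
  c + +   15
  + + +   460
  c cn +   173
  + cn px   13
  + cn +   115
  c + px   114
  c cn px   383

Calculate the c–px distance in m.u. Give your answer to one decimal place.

The two most frequent reciprocal classes, + + + and c cn px, are the parental types, so the F1 was + + + / c cn px.
The two rarest classes, c + + and + cn px, are the double crossovers. Comparing them with the parentals, only the c allele has switched, so c is the middle locus and the order is px – c – cn.
Crossovers in the px–c interval produce the single-crossover classes + + px and c cn + (157 + 173 = 330) plus the double crossovers (28).
RF(px–c) = (330 + 28) / 1430 = 358/1430 = 0.2503 → 25.0 m.u.

25.0 m.u.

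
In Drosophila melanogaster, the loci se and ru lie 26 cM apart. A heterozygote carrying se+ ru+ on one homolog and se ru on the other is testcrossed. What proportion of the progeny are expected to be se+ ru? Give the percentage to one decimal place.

A map distance of 26 cM corresponds to a recombination frequency of 0.260.
The F1 is se+ ru+ / se ru, so se+ ru is a recombinant gamete class with expected frequency r/2 = 0.260/2 = 0.1300.
That is 0.1300 = 13.0% of the progeny.

13.0%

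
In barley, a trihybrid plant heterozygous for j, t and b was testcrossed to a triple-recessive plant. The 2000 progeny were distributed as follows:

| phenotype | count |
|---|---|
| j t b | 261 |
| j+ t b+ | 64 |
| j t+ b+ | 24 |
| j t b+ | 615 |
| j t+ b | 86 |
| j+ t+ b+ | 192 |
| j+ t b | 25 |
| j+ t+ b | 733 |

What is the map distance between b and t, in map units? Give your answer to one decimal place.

25.1 map units

The two most frequent reciprocal classes, j+ t+ b and j t b+, are the parental types, so the F1 was j+ t+ b / j t b+.
The two rarest classes, j+ t b and j t+ b+, are the double crossovers. Comparing them with the parentals, only the t allele has switched, so t is the middle locus and the order is b – t – j.
Crossovers in the b–t interval produce the single-crossover classes j+ t+ b+ and j t b (192 + 261 = 453) plus the double crossovers (49).
RF(b–t) = (453 + 49) / 2000 = 502/2000 = 0.2510 → 25.1 map units.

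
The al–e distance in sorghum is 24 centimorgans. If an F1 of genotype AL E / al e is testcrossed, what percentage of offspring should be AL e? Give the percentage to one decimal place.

A map distance of 24 centimorgans corresponds to a recombination frequency of 0.240.
The F1 is AL E / al e, so AL e is a recombinant gamete class with expected frequency r/2 = 0.240/2 = 0.1200.
That is 0.1200 = 12.0% of the progeny.

12.0%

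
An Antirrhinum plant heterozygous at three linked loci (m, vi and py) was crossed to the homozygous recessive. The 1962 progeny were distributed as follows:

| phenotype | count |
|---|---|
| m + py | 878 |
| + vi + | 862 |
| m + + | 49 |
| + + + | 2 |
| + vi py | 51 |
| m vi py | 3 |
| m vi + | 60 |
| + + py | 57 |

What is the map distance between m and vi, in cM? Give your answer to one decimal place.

The two most frequent reciprocal classes, m + py and + vi +, are the parental types, so the F1 was m + py / + vi +.
The two rarest classes, m vi py and + + +, are the double crossovers. Comparing them with the parentals, only the vi allele has switched, so vi is the middle locus and the order is py – vi – m.
Crossovers in the vi–m interval produce the single-crossover classes + + py and m vi + (57 + 60 = 117) plus the double crossovers (5).
RF(vi–m) = (117 + 5) / 1962 = 122/1962 = 0.0622 → 6.2 cM.

6.2 cM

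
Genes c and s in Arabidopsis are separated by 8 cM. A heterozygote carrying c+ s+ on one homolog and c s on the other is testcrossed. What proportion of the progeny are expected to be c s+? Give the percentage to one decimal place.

A map distance of 8 cM corresponds to a recombination frequency of 0.080.
The F1 is c+ s+ / c s, so c s+ is a recombinant gamete class with expected frequency r/2 = 0.080/2 = 0.0400.
That is 0.0400 = 4.0% of the progeny.

4.0%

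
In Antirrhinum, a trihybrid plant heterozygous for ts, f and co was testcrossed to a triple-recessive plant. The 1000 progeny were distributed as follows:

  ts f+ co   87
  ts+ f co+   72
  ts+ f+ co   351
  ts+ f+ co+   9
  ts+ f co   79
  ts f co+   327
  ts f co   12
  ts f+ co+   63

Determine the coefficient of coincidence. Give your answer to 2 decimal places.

The two most frequent reciprocal classes, ts f co+ and ts+ f+ co, are the parental types, so the F1 was ts f co+ / ts+ f+ co.
The two rarest classes, ts f co and ts+ f+ co+, are the double crossovers. Comparing them with the parentals, only the co allele has switched, so co is the middle locus and the order is ts – co – f.
ts–co: (159 + 21)/1000 = 0.1800; co–f: (142 + 21)/1000 = 0.1630.
Expected DCO frequency = 0.1800 × 0.1630 ≈ 0.02934; observed = 21/1000 ≈ 0.02100.
Coefficient of coincidence = 0.02100/0.02934 ≈ 0.72.

0.72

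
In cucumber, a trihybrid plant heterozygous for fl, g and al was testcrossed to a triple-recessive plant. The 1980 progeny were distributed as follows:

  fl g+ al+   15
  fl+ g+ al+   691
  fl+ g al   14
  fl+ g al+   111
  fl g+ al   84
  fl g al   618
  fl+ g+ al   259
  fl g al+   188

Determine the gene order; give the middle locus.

The two most frequent reciprocal classes, fl+ g+ al+ and fl g al, are the parental types, so the F1 was fl+ g+ al+ / fl g al.
The two rarest classes, fl g+ al+ and fl+ g al, are the double crossovers. Comparing them with the parentals, only the fl allele has switched, so fl is the middle locus and the order is g – fl – al.

fl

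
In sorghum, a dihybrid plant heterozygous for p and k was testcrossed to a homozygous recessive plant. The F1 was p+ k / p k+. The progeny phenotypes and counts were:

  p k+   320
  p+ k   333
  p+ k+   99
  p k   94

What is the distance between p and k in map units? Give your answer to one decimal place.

22.8 map units

The recombinant classes are p+ k+ and p k: 99 + 94 = 193.
Recombination frequency = 193/846 = 0.2281 ≈ 22.8%, i.e. 22.8 map units.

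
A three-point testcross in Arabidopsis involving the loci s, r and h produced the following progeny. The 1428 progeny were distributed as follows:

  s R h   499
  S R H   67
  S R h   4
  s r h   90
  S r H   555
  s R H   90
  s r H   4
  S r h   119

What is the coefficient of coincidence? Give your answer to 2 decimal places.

The two most frequent reciprocal classes, s R h and S r H, are the parental types, so the F1 was s R h / S r H.
The two rarest classes, S R h and s r H, are the double crossovers. Comparing them with the parentals, only the s allele has switched, so s is the middle locus and the order is h – s – r.
h–s: (209 + 8)/1428 = 0.1520; s–r: (157 + 8)/1428 = 0.1155.
Expected DCO frequency = 0.1520 × 0.1155 ≈ 0.01756; observed = 8/1428 ≈ 0.00560.
Coefficient of coincidence = 0.00560/0.01756 ≈ 0.32.

0.32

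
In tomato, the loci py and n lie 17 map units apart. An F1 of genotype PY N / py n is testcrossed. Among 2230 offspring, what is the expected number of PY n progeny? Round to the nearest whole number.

190

A map distance of 17 map units corresponds to a recombination frequency of 0.170.
The F1 is PY N / py n, so PY n is a recombinant gamete class with expected frequency r/2 = 0.170/2 = 0.0850.
Expected number = 0.0850 × 2230 = 189.55 ≈ 190.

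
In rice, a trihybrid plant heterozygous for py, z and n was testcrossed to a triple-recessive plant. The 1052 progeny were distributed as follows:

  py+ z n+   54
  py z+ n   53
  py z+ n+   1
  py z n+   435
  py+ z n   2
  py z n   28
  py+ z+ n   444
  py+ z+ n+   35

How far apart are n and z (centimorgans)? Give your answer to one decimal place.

6.3 centimorgans

The two most frequent reciprocal classes, py z n+ and py+ z+ n, are the parental types, so the F1 was py z n+ / py+ z+ n.
The two rarest classes, py z+ n+ and py+ z n, are the double crossovers. Comparing them with the parentals, only the z allele has switched, so z is the middle locus and the order is py – z – n.
Crossovers in the z–n interval produce the single-crossover classes py z n and py+ z+ n+ (28 + 35 = 63) plus the double crossovers (3).
RF(z–n) = (63 + 3) / 1052 = 66/1052 = 0.0627 → 6.3 centimorgans.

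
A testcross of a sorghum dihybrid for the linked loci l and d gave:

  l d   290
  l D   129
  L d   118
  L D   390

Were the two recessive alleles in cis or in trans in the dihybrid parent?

The two most frequent classes are L D (390) and l d (290); these are the parental (non-recombinant) types.
So the F1 carried L D on one chromosome and l d on the other — the recessive alleles are on the same chromosome (cis / coupling).

cis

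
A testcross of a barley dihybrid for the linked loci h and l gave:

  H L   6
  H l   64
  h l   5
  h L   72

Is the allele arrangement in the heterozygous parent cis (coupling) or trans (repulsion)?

The two most frequent classes are H l (64) and h L (72); these are the parental (non-recombinant) types.
So the F1 carried H l on one chromosome and h L on the other — the recessive alleles are on opposite chromosomes (trans / repulsion).

trans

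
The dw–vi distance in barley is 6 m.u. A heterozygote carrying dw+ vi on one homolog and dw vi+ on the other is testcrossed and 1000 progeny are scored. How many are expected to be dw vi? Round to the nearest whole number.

30

A map distance of 6 m.u. corresponds to a recombination frequency of 0.060.
The F1 is dw+ vi / dw vi+, so dw vi is a recombinant gamete class with expected frequency r/2 = 0.060/2 = 0.0300.
Expected number = 0.0300 × 1000 = 30.00 ≈ 30.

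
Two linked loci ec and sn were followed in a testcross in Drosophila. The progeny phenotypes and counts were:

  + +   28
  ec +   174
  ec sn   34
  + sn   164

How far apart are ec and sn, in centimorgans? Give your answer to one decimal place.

The two most frequent classes, + sn (164) and ec + (174), are the parental types, so the F1 was + sn / ec +.
The recombinant classes are + + and ec sn: 28 + 34 = 62.
Recombination frequency = 62/400 = 0.1550 ≈ 15.5%, i.e. 15.5 centimorgans.

15.5 centimorgans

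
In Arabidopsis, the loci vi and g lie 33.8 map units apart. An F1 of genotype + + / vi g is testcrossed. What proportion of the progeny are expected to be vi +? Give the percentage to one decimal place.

16.9%

A map distance of 33.8 map units corresponds to a recombination frequency of 0.338.
The F1 is + + / vi g, so vi + is a recombinant gamete class with expected frequency r/2 = 0.338/2 = 0.1690.
That is 0.1690 = 16.9% of the progeny.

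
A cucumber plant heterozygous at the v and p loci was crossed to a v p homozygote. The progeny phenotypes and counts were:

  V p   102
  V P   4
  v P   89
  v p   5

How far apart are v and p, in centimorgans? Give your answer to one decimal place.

4.5 centimorgans

The two most frequent classes, V p (102) and v P (89), are the parental types, so the F1 was V p / v P.
The recombinant classes are V P and v p: 4 + 5 = 9.
Recombination frequency = 9/200 = 0.0450 ≈ 4.5%, i.e. 4.5 centimorgans.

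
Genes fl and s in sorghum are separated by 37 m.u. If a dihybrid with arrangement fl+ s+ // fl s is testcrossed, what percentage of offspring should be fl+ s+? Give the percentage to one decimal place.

31.5%

A map distance of 37 m.u. corresponds to a recombination frequency of 0.370.
The F1 is fl+ s+ / fl s, so fl+ s+ is a parental gamete class with expected frequency (1 − r)/2 = 0.630/2 = 0.3150.
That is 0.3150 = 31.5% of the progeny.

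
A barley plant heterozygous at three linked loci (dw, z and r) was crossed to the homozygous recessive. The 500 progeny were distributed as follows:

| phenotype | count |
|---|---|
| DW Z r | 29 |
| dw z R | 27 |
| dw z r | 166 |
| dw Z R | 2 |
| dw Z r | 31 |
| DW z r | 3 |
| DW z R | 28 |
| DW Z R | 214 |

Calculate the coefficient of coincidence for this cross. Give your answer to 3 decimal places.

0.640

The two most frequent reciprocal classes, dw z r and DW Z R, are the parental types, so the F1 was dw z r / DW Z R.
The two rarest classes, DW z r and dw Z R, are the double crossovers. Comparing them with the parentals, only the dw allele has switched, so dw is the middle locus and the order is r – dw – z.
r–dw: (56 + 5)/500 = 0.1220; dw–z: (59 + 5)/500 = 0.1280.
Expected DCO frequency = 0.1220 × 0.1280 ≈ 0.01562; observed = 5/500 ≈ 0.01000.
Coefficient of coincidence = 0.01000/0.01562 ≈ 0.640.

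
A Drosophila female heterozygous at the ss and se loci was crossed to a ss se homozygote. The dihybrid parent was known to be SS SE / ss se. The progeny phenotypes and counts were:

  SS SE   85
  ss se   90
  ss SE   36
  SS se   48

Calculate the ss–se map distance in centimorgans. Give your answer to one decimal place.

The recombinant classes are SS se and ss SE: 48 + 36 = 84.
Recombination frequency = 84/259 = 0.3243 ≈ 32.4%, i.e. 32.4 centimorgans.

32.4 centimorgans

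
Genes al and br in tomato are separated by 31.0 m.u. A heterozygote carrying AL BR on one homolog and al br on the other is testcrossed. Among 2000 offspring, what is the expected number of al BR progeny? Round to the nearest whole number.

310

A map distance of 31.0 m.u. corresponds to a recombination frequency of 0.310.
The F1 is AL BR / al br, so al BR is a recombinant gamete class with expected frequency r/2 = 0.310/2 = 0.1550.
Expected number = 0.1550 × 2000 = 310.00 ≈ 310.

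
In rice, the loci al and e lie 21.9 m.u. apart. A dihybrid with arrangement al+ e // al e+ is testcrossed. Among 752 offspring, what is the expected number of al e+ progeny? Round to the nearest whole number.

A map distance of 21.9 m.u. corresponds to a recombination frequency of 0.219.
The F1 is al+ e / al e+, so al e+ is a parental gamete class with expected frequency (1 − r)/2 = 0.781/2 = 0.3905.
Expected number = 0.3905 × 752 = 293.66 ≈ 294.

294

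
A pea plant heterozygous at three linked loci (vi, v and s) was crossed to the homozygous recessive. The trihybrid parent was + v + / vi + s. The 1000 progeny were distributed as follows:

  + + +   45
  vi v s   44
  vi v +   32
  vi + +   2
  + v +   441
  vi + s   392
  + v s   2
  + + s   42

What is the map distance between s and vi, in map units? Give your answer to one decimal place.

The two rarest classes, + v s and vi + +, are the double crossovers. Comparing them with the parentals, only the s allele has switched, so s is the middle locus and the order is v – s – vi.
Crossovers in the s–vi interval produce the single-crossover classes vi v + and + + s (32 + 42 = 74) plus the double crossovers (4).
RF(s–vi) = (74 + 4) / 1000 = 78/1000 = 0.0780 → 7.8 map units.

7.8 map units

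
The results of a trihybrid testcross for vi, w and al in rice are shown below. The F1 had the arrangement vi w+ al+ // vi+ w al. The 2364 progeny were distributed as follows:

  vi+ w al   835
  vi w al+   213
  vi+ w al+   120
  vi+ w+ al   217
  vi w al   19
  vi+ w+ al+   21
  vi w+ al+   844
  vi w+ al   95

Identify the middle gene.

The two rarest classes, vi+ w+ al+ and vi w al, are the double crossovers. Comparing them with the parentals, only the vi allele has switched, so vi is the middle locus and the order is w – vi – al.

vi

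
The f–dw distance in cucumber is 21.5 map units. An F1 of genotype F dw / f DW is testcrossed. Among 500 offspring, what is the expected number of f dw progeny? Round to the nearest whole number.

A map distance of 21.5 map units corresponds to a recombination frequency of 0.215.
The F1 is F dw / f DW, so f dw is a recombinant gamete class with expected frequency r/2 = 0.215/2 = 0.1075.
Expected number = 0.1075 × 500 = 53.75 ≈ 54.

54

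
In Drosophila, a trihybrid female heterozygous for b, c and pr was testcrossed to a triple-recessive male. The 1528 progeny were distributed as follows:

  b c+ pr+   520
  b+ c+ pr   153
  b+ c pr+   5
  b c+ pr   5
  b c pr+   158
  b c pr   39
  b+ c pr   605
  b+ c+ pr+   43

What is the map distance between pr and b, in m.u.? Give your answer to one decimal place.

6.0 m.u.

The two most frequent reciprocal classes, b c+ pr+ and b+ c pr, are the parental types, so the F1 was b c+ pr+ / b+ c pr.
The two rarest classes, b c+ pr and b+ c pr+, are the double crossovers. Comparing them with the parentals, only the pr allele has switched, so pr is the middle locus and the order is c – pr – b.
Crossovers in the pr–b interval produce the single-crossover classes b+ c+ pr+ and b c pr (43 + 39 = 82) plus the double crossovers (10).
RF(pr–b) = (82 + 10) / 1528 = 92/1528 = 0.0602 → 6.0 m.u.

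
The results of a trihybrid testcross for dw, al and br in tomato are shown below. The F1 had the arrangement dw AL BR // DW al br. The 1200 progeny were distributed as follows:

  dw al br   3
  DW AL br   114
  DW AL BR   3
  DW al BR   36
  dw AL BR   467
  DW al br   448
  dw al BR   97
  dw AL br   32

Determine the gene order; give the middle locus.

The two rarest classes, DW AL BR and dw al br, are the double crossovers. Comparing them with the parentals, only the dw allele has switched, so dw is the middle locus and the order is br – dw – al.

dw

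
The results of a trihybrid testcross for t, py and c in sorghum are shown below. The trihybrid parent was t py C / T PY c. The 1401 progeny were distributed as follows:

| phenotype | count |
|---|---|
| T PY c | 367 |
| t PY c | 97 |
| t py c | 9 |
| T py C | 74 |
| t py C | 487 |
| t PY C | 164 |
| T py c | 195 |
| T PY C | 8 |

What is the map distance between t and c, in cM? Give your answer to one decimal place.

13.4 cM

The two rarest classes, t py c and T PY C, are the double crossovers. Comparing them with the parentals, only the c allele has switched, so c is the middle locus and the order is py – c – t.
Crossovers in the c–t interval produce the single-crossover classes T py C and t PY c (74 + 97 = 171) plus the double crossovers (17).
RF(c–t) = (171 + 17) / 1401 = 188/1401 = 0.1342 → 13.4 cM.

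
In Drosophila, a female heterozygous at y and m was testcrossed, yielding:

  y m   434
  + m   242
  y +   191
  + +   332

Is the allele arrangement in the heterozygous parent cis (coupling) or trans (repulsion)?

The two most frequent classes are + + (332) and y m (434); these are the parental (non-recombinant) types.
So the F1 carried + + on one chromosome and y m on the other — the recessive alleles are on the same chromosome (cis / coupling).

cis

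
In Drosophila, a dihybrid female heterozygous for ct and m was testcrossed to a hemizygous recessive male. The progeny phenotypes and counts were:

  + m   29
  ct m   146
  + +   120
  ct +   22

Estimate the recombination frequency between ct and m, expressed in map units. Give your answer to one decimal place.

The two most frequent classes, + + (120) and ct m (146), are the parental types, so the F1 was + + / ct m.
The recombinant classes are + m and ct +: 29 + 22 = 51.
Recombination frequency = 51/317 = 0.1609 ≈ 16.1%, i.e. 16.1 map units.

16.1 map units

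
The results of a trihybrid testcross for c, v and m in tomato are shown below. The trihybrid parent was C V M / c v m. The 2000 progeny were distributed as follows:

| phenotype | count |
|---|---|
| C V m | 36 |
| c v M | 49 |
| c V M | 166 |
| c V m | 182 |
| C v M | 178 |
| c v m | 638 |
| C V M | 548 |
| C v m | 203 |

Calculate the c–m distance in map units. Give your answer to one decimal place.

22.7 map units

The two rarest classes, C V m and c v M, are the double crossovers. Comparing them with the parentals, only the m allele has switched, so m is the middle locus and the order is c – m – v.
Crossovers in the c–m interval produce the single-crossover classes c V M and C v m (166 + 203 = 369) plus the double crossovers (85).
RF(c–m) = (369 + 85) / 2000 = 454/2000 = 0.2270 → 22.7 map units.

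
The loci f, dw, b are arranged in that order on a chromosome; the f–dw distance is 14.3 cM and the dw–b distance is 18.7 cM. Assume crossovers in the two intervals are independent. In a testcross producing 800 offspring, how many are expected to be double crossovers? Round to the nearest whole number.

21

Map distances give recombination frequencies of 0.143 and 0.187 for the two intervals.
With no interference, expected double-crossover frequency = 0.143 × 0.187 = 0.02674.
Expected number = 0.02674 × 800 = 21.39 ≈ 21.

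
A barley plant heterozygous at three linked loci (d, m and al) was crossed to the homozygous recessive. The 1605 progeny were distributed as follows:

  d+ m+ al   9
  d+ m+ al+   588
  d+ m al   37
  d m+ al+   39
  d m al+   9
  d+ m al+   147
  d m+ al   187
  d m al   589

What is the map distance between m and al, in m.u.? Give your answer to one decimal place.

The two most frequent reciprocal classes, d+ m+ al+ and d m al, are the parental types, so the F1 was d+ m+ al+ / d m al.
The two rarest classes, d+ m+ al and d m al+, are the double crossovers. Comparing them with the parentals, only the al allele has switched, so al is the middle locus and the order is d – al – m.
Crossovers in the al–m interval produce the single-crossover classes d+ m al+ and d m+ al (147 + 187 = 334) plus the double crossovers (18).
RF(al–m) = (334 + 18) / 1605 = 352/1605 = 0.2193 → 21.9 m.u.

21.9 m.u.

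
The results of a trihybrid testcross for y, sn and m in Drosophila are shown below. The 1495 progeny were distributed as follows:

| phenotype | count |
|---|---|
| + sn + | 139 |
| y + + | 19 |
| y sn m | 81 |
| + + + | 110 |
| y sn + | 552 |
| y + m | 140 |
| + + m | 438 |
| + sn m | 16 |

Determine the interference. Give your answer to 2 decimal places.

The two most frequent reciprocal classes, + + m and y sn +, are the parental types, so the F1 was + + m / y sn +.
The two rarest classes, + sn m and y + +, are the double crossovers. Comparing them with the parentals, only the sn allele has switched, so sn is the middle locus and the order is y – sn – m.
y–sn: (279 + 35)/1495 = 0.2100; sn–m: (191 + 35)/1495 = 0.1512.
Expected DCO frequency = 0.2100 × 0.1512 ≈ 0.03175; observed = 35/1495 ≈ 0.02341.
Coefficient of coincidence = 0.02341/0.03175 ≈ 0.74; interference = 1 − 0.74 = 0.26.

0.26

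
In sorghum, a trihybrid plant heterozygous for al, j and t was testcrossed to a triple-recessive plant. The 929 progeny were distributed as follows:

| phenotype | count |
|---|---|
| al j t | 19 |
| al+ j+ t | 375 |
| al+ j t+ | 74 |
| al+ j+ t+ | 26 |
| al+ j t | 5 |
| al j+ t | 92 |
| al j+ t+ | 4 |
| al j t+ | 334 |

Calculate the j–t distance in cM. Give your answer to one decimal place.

The two most frequent reciprocal classes, al+ j+ t and al j t+, are the parental types, so the F1 was al+ j+ t / al j t+.
The two rarest classes, al+ j t and al j+ t+, are the double crossovers. Comparing them with the parentals, only the j allele has switched, so j is the middle locus and the order is al – j – t.
Crossovers in the j–t interval produce the single-crossover classes al+ j+ t+ and al j t (26 + 19 = 45) plus the double crossovers (9).
RF(j–t) = (45 + 9) / 929 = 54/929 = 0.0581 → 5.8 cM.

5.8 cM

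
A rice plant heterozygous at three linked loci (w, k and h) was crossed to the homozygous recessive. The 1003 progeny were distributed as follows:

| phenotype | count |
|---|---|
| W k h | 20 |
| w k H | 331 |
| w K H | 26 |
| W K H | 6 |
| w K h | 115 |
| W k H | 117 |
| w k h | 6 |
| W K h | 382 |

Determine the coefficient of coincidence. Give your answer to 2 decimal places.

0.85

The two most frequent reciprocal classes, W K h and w k H, are the parental types, so the F1 was W K h / w k H.
The two rarest classes, W K H and w k h, are the double crossovers. Comparing them with the parentals, only the h allele has switched, so h is the middle locus and the order is k – h – w.
k–h: (46 + 12)/1003 = 0.0578; h–w: (232 + 12)/1003 = 0.2433.
Expected DCO frequency = 0.0578 × 0.2433 ≈ 0.01406; observed = 12/1003 ≈ 0.01196.
Coefficient of coincidence = 0.01196/0.01406 ≈ 0.85.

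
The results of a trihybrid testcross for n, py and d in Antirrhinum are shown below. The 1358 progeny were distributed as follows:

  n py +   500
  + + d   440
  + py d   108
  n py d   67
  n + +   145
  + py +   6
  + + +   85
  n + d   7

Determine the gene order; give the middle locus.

n

The two most frequent reciprocal classes, n py + and + + d, are the parental types, so the F1 was n py + / + + d.
The two rarest classes, + py + and n + d, are the double crossovers. Comparing them with the parentals, only the n allele has switched, so n is the middle locus and the order is d – n – py.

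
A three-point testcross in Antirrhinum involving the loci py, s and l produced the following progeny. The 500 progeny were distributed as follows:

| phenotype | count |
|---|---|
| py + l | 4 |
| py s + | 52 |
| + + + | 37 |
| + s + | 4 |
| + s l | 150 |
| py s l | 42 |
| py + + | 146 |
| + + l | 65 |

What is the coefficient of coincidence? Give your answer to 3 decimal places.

0.368

The two most frequent reciprocal classes, + s l and py + +, are the parental types, so the F1 was + s l / py + +.
The two rarest classes, + s + and py + l, are the double crossovers. Comparing them with the parentals, only the l allele has switched, so l is the middle locus and the order is s – l – py.
s–l: (117 + 8)/500 = 0.2500; l–py: (79 + 8)/500 = 0.1740.
Expected DCO frequency = 0.2500 × 0.1740 ≈ 0.04350; observed = 8/500 ≈ 0.01600.
Coefficient of coincidence = 0.01600/0.04350 ≈ 0.368.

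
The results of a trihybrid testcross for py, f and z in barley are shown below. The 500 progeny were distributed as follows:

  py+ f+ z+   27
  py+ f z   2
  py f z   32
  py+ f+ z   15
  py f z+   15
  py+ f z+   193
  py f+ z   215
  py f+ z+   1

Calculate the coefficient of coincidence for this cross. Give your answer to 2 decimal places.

0.73

The two most frequent reciprocal classes, py f+ z and py+ f z+, are the parental types, so the F1 was py f+ z / py+ f z+.
The two rarest classes, py f+ z+ and py+ f z, are the double crossovers. Comparing them with the parentals, only the z allele has switched, so z is the middle locus and the order is py – z – f.
py–z: (30 + 3)/500 = 0.0660; z–f: (59 + 3)/500 = 0.1240.
Expected DCO frequency = 0.0660 × 0.1240 ≈ 0.00818; observed = 3/500 ≈ 0.00600.
Coefficient of coincidence = 0.00600/0.00818 ≈ 0.73.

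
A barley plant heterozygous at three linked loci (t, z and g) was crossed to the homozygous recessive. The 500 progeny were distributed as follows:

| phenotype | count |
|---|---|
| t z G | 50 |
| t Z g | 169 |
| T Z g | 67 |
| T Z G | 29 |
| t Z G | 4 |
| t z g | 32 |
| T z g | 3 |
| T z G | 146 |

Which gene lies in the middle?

The two most frequent reciprocal classes, t Z g and T z G, are the parental types, so the F1 was t Z g / T z G.
The two rarest classes, t Z G and T z g, are the double crossovers. Comparing them with the parentals, only the g allele has switched, so g is the middle locus and the order is t – g – z.

g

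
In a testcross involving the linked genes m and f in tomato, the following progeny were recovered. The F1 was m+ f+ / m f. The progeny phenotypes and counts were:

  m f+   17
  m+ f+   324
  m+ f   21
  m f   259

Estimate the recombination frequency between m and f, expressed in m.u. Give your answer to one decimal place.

6.1 m.u.

The recombinant classes are m+ f and m f+: 21 + 17 = 38.
Recombination frequency = 38/621 = 0.0612 ≈ 6.1%, i.e. 6.1 m.u.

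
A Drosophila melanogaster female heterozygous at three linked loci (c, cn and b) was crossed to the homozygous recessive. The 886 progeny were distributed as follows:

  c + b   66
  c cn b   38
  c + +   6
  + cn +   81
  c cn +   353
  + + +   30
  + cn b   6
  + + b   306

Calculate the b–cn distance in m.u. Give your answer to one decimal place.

The two most frequent reciprocal classes, c cn + and + + b, are the parental types, so the F1 was c cn + / + + b.
The two rarest classes, c + + and + cn b, are the double crossovers. Comparing them with the parentals, only the cn allele has switched, so cn is the middle locus and the order is b – cn – c.
Crossovers in the b–cn interval produce the single-crossover classes c cn b and + + + (38 + 30 = 68) plus the double crossovers (12).
RF(b–cn) = (68 + 12) / 886 = 80/886 = 0.0903 → 9.0 m.u.

9.0 m.u.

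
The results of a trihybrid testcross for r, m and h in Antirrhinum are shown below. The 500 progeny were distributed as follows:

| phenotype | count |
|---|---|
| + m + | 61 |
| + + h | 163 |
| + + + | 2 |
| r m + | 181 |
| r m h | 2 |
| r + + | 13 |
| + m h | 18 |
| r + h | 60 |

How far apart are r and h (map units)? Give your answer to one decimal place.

25.0 map units

The two most frequent reciprocal classes, + + h and r m +, are the parental types, so the F1 was + + h / r m +.
The two rarest classes, + + + and r m h, are the double crossovers. Comparing them with the parentals, only the h allele has switched, so h is the middle locus and the order is r – h – m.
Crossovers in the r–h interval produce the single-crossover classes r + h and + m + (60 + 61 = 121) plus the double crossovers (4).
RF(r–h) = (121 + 4) / 500 = 125/500 = 0.2500 → 25.0 map units.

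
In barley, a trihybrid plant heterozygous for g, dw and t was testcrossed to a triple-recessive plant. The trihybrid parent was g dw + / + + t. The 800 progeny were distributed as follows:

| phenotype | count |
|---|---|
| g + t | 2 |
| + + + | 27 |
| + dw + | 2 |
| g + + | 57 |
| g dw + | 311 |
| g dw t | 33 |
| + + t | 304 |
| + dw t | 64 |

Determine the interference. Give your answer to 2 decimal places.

The two rarest classes, + dw + and g + t, are the double crossovers. Comparing them with the parentals, only the g allele has switched, so g is the middle locus and the order is t – g – dw.
t–g: (60 + 4)/800 = 0.0800; g–dw: (121 + 4)/800 = 0.1562.
Expected DCO frequency = 0.0800 × 0.1562 ≈ 0.01250; observed = 4/800 ≈ 0.00500.
Coefficient of coincidence = 0.00500/0.01250 ≈ 0.40; interference = 1 − 0.40 = 0.60.

0.60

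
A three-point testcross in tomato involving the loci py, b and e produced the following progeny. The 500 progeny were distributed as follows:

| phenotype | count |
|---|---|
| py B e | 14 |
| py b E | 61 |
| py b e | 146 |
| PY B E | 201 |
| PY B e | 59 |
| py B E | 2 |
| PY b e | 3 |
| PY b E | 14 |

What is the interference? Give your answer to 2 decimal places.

0.39

The two most frequent reciprocal classes, py b e and PY B E, are the parental types, so the F1 was py b e / PY B E.
The two rarest classes, PY b e and py B E, are the double crossovers. Comparing them with the parentals, only the py allele has switched, so py is the middle locus and the order is b – py – e.
b–py: (28 + 5)/500 = 0.0660; py–e: (120 + 5)/500 = 0.2500.
Expected DCO frequency = 0.0660 × 0.2500 ≈ 0.01650; observed = 5/500 ≈ 0.01000.
Coefficient of coincidence = 0.01000/0.01650 ≈ 0.61; interference = 1 − 0.61 = 0.39.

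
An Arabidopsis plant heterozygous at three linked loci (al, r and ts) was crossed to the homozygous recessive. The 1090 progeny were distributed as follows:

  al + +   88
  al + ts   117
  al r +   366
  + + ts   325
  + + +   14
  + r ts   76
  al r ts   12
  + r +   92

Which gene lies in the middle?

The two most frequent reciprocal classes, al r + and + + ts, are the parental types, so the F1 was al r + / + + ts.
The two rarest classes, al r ts and + + +, are the double crossovers. Comparing them with the parentals, only the ts allele has switched, so ts is the middle locus and the order is r – ts – al.

ts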